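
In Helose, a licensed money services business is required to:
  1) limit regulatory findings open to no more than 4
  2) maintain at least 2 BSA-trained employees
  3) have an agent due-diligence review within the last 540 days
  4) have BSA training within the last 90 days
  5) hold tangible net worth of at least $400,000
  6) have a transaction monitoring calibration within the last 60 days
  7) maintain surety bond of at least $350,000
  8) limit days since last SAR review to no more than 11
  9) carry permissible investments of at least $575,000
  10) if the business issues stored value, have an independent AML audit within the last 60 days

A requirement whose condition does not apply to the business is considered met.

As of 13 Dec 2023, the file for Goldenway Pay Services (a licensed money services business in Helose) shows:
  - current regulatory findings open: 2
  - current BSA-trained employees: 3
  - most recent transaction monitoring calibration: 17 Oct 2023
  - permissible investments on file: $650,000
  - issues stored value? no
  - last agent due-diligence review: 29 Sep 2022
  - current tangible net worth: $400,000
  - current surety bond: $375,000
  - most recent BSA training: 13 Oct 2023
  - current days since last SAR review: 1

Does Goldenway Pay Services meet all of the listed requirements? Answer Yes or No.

Yes

1. regulatory findings open 2 ≤ 4 → met
2. BSA-trained employees 3 ≥ 2 → met
3. agent due-diligence review 440 days ago vs limit 540 → met
4. BSA training 61 days ago vs limit 90 → met
5. tangible net worth $400,000 ≥ $400,000 → met
6. transaction monitoring calibration 57 days ago vs limit 60 → met
7. surety bond $375,000 ≥ $350,000 → met
8. days since last SAR review 1 ≤ 11 → met
9. permissible investments $650,000 ≥ $575,000 → met
10. condition 'issues stored value' does not hold → requirement n/a → met
All met.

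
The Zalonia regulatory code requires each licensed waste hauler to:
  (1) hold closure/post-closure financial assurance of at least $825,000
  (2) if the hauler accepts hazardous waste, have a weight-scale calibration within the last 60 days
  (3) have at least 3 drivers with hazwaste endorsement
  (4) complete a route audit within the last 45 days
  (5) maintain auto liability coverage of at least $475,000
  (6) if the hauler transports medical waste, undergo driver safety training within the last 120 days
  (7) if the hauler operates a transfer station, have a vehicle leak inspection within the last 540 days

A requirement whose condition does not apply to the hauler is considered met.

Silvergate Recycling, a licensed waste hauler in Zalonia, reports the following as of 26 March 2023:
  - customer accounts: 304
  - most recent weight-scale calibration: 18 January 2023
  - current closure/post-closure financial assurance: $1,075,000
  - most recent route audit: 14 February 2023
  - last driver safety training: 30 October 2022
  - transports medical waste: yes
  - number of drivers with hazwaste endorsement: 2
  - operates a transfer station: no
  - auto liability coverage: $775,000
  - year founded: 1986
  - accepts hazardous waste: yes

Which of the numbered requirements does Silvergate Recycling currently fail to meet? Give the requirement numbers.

1. closure/post-closure financial assurance $1,075,000 ≥ $825,000 → met
2. condition 'accepts hazardous waste' holds; weight-scale calibration 67 days ago vs limit 60 → not met
3. drivers with hazwaste endorsement 2 < 3 → not met
4. route audit 40 days ago vs limit 45 → met
5. auto liability coverage $775,000 ≥ $475,000 → met
6. condition 'transports medical waste' holds; driver safety training 147 days ago vs limit 120 → not met
7. condition 'operates a transfer station' does not hold → requirement n/a → met
Not met: 2, 3, 6

2, 3, 6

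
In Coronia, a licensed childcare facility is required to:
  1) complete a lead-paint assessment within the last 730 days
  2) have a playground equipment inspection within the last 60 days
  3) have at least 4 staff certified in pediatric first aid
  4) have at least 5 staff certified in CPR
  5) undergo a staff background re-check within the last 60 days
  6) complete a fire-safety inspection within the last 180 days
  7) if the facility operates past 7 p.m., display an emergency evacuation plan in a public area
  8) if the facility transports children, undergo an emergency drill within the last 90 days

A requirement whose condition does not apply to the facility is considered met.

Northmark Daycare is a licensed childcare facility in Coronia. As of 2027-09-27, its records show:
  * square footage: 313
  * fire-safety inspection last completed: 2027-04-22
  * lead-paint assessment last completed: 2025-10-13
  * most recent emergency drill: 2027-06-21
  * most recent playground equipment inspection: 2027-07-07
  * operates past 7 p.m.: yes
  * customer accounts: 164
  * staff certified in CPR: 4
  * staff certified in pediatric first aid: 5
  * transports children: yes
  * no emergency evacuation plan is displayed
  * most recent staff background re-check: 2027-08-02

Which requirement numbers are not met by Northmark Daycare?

2, 4, 7, 8

1. lead-paint assessment 714 days ago vs limit 730 → met
2. playground equipment inspection 82 days ago vs limit 60 → not met
3. staff certified in pediatric first aid 5 ≥ 4 → met
4. staff certified in CPR 4 < 5 → not met
5. staff background re-check 56 days ago vs limit 60 → met
6. fire-safety inspection 158 days ago vs limit 180 → met
7. condition 'operates past 7 p.m.' holds; emergency evacuation plan absent → not met
8. condition 'transports children' holds; emergency drill 98 days ago vs limit 90 → not met
Not met: 2, 4, 7, 8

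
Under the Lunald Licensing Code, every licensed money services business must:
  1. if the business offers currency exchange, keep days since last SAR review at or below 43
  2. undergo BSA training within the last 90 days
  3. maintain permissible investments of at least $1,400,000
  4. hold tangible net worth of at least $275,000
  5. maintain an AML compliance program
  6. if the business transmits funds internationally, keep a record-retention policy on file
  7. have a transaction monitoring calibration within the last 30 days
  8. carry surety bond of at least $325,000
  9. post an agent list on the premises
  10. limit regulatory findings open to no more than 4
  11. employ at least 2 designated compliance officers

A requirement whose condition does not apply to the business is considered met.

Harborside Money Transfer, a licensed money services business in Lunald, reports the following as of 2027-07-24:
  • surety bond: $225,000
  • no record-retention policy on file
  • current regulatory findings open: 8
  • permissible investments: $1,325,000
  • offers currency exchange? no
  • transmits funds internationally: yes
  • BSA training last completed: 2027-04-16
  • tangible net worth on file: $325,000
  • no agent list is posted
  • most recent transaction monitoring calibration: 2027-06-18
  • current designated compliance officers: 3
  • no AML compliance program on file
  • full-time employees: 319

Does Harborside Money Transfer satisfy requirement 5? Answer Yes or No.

5. AML compliance program absent → not met

No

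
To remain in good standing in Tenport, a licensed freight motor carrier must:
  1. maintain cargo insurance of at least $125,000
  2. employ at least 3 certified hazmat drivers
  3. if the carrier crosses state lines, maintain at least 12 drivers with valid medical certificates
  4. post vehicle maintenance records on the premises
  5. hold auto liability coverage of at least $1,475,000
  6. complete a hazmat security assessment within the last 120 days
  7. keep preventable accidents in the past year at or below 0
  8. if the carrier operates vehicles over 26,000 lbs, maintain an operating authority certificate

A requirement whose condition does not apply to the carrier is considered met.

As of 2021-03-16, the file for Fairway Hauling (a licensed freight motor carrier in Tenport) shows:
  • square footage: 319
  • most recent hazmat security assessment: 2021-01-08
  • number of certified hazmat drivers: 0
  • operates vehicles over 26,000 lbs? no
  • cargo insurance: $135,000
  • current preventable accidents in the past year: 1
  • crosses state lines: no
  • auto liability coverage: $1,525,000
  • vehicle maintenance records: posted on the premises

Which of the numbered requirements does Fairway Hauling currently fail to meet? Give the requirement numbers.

1. cargo insurance $135,000 ≥ $125,000 → met
2. certified hazmat drivers 0 < 3 → not met
3. condition 'crosses state lines' does not hold → requirement n/a → met
4. vehicle maintenance records present → met
5. auto liability coverage $1,525,000 ≥ $1,475,000 → met
6. hazmat security assessment 67 days ago vs limit 120 → met
7. preventable accidents in the past year 1 > 0 → not met
8. condition 'operates vehicles over 26,000 lbs' does not hold → requirement n/a → met
Not met: 2, 7

2, 7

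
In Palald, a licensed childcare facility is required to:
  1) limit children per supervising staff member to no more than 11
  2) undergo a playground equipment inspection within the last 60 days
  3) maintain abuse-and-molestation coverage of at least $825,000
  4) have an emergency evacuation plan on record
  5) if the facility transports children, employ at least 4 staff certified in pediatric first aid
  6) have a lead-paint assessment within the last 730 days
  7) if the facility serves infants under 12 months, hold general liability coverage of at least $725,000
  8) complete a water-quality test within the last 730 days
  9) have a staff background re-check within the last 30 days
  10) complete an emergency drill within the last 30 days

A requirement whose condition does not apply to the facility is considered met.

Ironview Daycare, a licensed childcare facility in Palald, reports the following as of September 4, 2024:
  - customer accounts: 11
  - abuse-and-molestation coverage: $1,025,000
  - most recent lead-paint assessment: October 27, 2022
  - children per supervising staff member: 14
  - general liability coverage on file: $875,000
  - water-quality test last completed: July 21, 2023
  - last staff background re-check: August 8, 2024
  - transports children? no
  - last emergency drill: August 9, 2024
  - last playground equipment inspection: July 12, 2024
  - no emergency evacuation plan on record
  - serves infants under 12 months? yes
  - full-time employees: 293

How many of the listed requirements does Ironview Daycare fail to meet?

1. children per supervising staff member 14 > 11 → not met
2. playground equipment inspection 54 days ago vs limit 60 → met
3. abuse-and-molestation coverage $1,025,000 ≥ $825,000 → met
4. emergency evacuation plan absent → not met
5. condition 'transports children' does not hold → requirement n/a → met
6. lead-paint assessment 678 days ago vs limit 730 → met
7. condition 'serves infants under 12 months' holds; general liability coverage $875,000 ≥ $725,000 → met
8. water-quality test 411 days ago vs limit 730 → met
9. staff background re-check 27 days ago vs limit 30 → met
10. emergency drill 26 days ago vs limit 30 → met
Not met: 2 of 10

2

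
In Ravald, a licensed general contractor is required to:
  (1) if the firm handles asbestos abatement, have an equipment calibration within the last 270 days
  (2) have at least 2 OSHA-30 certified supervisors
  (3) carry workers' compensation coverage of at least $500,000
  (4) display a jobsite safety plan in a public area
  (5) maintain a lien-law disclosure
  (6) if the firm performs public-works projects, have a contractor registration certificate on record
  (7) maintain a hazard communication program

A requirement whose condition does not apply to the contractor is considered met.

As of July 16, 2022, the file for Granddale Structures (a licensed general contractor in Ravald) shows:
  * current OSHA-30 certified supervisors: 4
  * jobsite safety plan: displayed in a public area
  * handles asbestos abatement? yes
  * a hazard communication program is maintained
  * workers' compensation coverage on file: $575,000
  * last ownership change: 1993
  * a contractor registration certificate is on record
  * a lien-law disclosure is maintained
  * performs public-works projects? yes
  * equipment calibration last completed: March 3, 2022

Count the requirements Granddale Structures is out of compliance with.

0

1. condition 'handles asbestos abatement' holds; equipment calibration 135 days ago vs limit 270 → met
2. OSHA-30 certified supervisors 4 ≥ 2 → met
3. workers' compensation coverage $575,000 ≥ $500,000 → met
4. jobsite safety plan present → met
5. lien-law disclosure present → met
6. condition 'performs public-works projects' holds; contractor registration certificate present → met
7. hazard communication program present → met
Not met: 0 of 7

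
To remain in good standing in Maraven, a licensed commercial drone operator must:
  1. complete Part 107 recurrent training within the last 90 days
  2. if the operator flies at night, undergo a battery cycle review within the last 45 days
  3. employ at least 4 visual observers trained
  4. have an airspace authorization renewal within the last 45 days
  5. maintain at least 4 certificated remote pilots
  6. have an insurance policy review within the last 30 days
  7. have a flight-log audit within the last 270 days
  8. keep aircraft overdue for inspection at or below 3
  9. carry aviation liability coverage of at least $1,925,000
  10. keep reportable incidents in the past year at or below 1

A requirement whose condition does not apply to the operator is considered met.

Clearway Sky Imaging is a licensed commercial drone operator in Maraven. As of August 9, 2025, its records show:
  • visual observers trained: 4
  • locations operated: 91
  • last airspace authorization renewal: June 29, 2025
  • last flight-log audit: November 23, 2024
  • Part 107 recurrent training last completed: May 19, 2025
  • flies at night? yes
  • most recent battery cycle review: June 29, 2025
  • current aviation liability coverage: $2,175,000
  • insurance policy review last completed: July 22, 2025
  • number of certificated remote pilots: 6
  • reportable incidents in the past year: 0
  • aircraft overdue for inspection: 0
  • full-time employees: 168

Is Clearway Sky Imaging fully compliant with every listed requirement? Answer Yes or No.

Yes

1. Part 107 recurrent training 82 days ago vs limit 90 → met
2. condition 'flies at night' holds; battery cycle review 41 days ago vs limit 45 → met
3. visual observers trained 4 ≥ 4 → met
4. airspace authorization renewal 41 days ago vs limit 45 → met
5. certificated remote pilots 6 ≥ 4 → met
6. insurance policy review 18 days ago vs limit 30 → met
7. flight-log audit 259 days ago vs limit 270 → met
8. aircraft overdue for inspection 0 ≤ 3 → met
9. aviation liability coverage $2,175,000 ≥ $1,925,000 → met
10. reportable incidents in the past year 0 ≤ 1 → met
All met.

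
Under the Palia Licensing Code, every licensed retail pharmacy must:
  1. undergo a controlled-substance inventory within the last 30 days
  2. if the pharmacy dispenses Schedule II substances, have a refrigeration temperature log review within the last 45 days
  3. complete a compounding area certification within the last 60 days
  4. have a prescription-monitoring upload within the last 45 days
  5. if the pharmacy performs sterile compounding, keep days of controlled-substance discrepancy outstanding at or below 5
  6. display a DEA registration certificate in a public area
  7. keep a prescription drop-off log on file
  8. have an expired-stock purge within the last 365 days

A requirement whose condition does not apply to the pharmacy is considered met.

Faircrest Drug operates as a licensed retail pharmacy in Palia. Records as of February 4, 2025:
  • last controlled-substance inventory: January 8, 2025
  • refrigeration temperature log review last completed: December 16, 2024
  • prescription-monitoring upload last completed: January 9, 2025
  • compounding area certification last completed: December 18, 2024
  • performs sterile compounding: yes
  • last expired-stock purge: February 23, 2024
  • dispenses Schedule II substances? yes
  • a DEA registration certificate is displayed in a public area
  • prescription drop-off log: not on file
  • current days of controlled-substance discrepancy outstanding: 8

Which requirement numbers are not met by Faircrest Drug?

1. controlled-substance inventory 27 days ago vs limit 30 → met
2. condition 'dispenses Schedule II substances' holds; refrigeration temperature log review 50 days ago vs limit 45 → not met
3. compounding area certification 48 days ago vs limit 60 → met
4. prescription-monitoring upload 26 days ago vs limit 45 → met
5. condition 'performs sterile compounding' holds; days of controlled-substance discrepancy outstanding 8 > 5 → not met
6. DEA registration certificate present → met
7. prescription drop-off log absent → not met
8. expired-stock purge 347 days ago vs limit 365 → met
Not met: 2, 5, 7

2, 5, 7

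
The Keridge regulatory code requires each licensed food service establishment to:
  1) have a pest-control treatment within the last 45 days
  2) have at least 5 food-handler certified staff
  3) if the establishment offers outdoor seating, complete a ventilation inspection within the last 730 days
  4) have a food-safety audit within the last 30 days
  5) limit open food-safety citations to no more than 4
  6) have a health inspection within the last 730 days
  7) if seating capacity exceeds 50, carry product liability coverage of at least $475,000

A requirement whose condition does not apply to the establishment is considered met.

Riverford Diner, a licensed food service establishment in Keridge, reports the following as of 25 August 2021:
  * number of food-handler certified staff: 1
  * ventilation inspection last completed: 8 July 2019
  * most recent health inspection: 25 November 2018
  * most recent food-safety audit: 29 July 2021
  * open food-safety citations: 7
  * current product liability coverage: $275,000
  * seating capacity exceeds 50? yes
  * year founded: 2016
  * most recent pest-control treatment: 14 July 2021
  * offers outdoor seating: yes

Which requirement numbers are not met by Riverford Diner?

2, 3, 5, 6, 7

1. pest-control treatment 42 days ago vs limit 45 → met
2. food-handler certified staff 1 < 5 → not met
3. condition 'offers outdoor seating' holds; ventilation inspection 779 days ago vs limit 730 → not met
4. food-safety audit 27 days ago vs limit 30 → met
5. open food-safety citations 7 > 4 → not met
6. health inspection 1004 days ago vs limit 730 → not met
7. condition 'seating capacity exceeds 50' holds; product liability coverage $275,000 < $475,000 → not met
Not met: 2, 3, 5, 6, 7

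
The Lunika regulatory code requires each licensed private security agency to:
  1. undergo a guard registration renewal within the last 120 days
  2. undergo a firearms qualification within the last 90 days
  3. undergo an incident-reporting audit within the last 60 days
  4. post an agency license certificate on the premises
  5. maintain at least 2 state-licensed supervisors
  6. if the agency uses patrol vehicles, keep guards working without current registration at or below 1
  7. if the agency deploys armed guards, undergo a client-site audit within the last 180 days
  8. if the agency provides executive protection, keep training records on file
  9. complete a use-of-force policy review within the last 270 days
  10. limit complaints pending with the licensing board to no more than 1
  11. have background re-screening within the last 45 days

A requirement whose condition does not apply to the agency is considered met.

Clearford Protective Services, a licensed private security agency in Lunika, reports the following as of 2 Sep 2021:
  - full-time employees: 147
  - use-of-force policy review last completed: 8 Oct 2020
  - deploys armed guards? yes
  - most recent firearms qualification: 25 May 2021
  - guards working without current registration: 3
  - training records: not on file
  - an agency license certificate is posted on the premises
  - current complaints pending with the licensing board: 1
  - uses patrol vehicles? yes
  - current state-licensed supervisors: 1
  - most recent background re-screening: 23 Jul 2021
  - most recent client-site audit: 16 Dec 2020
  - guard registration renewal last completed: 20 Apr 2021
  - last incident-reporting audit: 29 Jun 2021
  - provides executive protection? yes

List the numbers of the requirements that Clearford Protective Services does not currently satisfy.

1. guard registration renewal 135 days ago vs limit 120 → not met
2. firearms qualification 100 days ago vs limit 90 → not met
3. incident-reporting audit 65 days ago vs limit 60 → not met
4. agency license certificate present → met
5. state-licensed supervisors 1 < 2 → not met
6. condition 'uses patrol vehicles' holds; guards working without current registration 3 > 1 → not met
7. condition 'deploys armed guards' holds; client-site audit 260 days ago vs limit 180 → not met
8. condition 'provides executive protection' holds; training records absent → not met
9. use-of-force policy review 329 days ago vs limit 270 → not met
10. complaints pending with the licensing board 1 ≤ 1 → met
11. background re-screening 41 days ago vs limit 45 → met
Not met: 1, 2, 3, 5, 6, 7, 8, 9

1, 2, 3, 5, 6, 7, 8, 9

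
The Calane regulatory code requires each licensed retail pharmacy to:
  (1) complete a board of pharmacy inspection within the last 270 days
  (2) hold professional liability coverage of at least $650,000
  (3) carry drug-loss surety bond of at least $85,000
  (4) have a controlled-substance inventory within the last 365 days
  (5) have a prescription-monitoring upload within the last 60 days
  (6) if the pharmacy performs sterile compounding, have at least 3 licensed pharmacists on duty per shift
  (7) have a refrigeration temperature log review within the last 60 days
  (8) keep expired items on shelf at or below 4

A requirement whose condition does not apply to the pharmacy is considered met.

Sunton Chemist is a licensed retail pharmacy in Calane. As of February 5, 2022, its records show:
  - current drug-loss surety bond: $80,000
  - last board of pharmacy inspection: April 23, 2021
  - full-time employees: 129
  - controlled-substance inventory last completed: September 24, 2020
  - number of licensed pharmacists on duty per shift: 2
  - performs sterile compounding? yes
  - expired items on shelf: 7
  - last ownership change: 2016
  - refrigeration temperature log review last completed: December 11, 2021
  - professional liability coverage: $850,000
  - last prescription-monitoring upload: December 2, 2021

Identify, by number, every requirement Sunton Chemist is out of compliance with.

1. board of pharmacy inspection 288 days ago vs limit 270 → not met
2. professional liability coverage $850,000 ≥ $650,000 → met
3. drug-loss surety bond $80,000 < $85,000 → not met
4. controlled-substance inventory 499 days ago vs limit 365 → not met
5. prescription-monitoring upload 65 days ago vs limit 60 → not met
6. condition 'performs sterile compounding' holds; licensed pharmacists on duty per shift 2 < 3 → not met
7. refrigeration temperature log review 56 days ago vs limit 60 → met
8. expired items on shelf 7 > 4 → not met
Not met: 1, 3, 4, 5, 6, 8

1, 3, 4, 5, 6, 8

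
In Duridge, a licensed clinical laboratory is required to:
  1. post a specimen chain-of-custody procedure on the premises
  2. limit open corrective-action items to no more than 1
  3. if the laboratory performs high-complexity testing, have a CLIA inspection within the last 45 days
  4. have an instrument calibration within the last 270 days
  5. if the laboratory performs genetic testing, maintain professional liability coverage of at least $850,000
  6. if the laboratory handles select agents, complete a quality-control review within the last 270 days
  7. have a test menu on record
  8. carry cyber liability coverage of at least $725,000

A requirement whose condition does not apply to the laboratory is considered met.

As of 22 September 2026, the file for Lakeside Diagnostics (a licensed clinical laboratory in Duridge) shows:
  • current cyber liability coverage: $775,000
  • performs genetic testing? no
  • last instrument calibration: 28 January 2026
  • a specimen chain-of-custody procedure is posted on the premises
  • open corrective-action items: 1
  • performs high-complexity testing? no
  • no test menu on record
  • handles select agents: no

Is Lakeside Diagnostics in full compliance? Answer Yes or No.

No

1. specimen chain-of-custody procedure present → met
2. open corrective-action items 1 ≤ 1 → met
3. condition 'performs high-complexity testing' does not hold → requirement n/a → met
4. instrument calibration 237 days ago vs limit 270 → met
5. condition 'performs genetic testing' does not hold → requirement n/a → met
6. condition 'handles select agents' does not hold → requirement n/a → met
7. test menu absent → not met
8. cyber liability coverage $775,000 ≥ $725,000 → met
Not met: 7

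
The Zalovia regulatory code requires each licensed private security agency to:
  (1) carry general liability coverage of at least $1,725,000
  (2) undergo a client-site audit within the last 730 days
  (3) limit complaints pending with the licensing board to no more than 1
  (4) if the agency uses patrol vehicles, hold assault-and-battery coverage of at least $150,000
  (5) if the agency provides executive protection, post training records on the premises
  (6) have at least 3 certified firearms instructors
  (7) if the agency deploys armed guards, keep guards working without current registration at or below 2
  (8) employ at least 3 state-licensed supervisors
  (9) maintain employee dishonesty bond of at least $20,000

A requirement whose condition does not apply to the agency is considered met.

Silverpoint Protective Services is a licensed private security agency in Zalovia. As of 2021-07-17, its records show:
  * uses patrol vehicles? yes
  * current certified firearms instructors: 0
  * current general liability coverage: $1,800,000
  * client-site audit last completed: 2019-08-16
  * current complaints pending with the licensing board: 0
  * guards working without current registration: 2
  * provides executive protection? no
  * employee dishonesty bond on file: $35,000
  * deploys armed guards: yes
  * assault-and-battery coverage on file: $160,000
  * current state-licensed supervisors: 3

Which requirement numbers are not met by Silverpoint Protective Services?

6

1. general liability coverage $1,800,000 ≥ $1,725,000 → met
2. client-site audit 701 days ago vs limit 730 → met
3. complaints pending with the licensing board 0 ≤ 1 → met
4. condition 'uses patrol vehicles' holds; assault-and-battery coverage $160,000 ≥ $150,000 → met
5. condition 'provides executive protection' does not hold → requirement n/a → met
6. certified firearms instructors 0 < 3 → not met
7. condition 'deploys armed guards' holds; guards working without current registration 2 ≤ 2 → met
8. state-licensed supervisors 3 ≥ 3 → met
9. employee dishonesty bond $35,000 ≥ $20,000 → met
Not met: 6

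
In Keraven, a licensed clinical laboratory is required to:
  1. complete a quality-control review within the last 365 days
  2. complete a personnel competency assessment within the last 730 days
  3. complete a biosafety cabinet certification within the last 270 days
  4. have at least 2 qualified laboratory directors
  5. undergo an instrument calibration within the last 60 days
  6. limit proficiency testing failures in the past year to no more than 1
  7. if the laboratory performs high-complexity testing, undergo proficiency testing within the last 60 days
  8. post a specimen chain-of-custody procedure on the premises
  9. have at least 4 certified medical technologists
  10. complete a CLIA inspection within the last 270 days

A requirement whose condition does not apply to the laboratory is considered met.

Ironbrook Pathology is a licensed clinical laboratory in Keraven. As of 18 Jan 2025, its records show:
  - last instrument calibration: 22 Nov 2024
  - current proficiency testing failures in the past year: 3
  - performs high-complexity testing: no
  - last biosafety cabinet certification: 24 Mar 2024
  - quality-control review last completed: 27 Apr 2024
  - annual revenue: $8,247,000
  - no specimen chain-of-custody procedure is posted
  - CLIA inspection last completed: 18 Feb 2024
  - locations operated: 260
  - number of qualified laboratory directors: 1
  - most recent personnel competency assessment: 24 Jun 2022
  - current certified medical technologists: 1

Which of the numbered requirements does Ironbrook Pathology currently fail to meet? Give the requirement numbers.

2, 3, 4, 6, 8, 9, 10

1. quality-control review 266 days ago vs limit 365 → met
2. personnel competency assessment 939 days ago vs limit 730 → not met
3. biosafety cabinet certification 300 days ago vs limit 270 → not met
4. qualified laboratory directors 1 < 2 → not met
5. instrument calibration 57 days ago vs limit 60 → met
6. proficiency testing failures in the past year 3 > 1 → not met
7. condition 'performs high-complexity testing' does not hold → requirement n/a → met
8. specimen chain-of-custody procedure absent → not met
9. certified medical technologists 1 < 4 → not met
10. CLIA inspection 335 days ago vs limit 270 → not met
Not met: 2, 3, 4, 6, 8, 9, 10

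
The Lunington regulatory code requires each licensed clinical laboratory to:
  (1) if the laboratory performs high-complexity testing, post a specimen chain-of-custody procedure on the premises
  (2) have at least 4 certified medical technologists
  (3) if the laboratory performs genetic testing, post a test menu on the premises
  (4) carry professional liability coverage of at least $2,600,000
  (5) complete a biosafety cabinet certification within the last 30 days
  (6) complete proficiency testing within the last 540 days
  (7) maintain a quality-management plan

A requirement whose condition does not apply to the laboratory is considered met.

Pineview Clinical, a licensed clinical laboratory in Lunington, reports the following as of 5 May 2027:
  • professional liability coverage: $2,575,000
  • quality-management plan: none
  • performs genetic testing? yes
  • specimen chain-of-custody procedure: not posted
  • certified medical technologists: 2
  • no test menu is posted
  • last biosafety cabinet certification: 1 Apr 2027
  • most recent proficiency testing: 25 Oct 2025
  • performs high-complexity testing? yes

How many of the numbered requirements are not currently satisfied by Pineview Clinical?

1. condition 'performs high-complexity testing' holds; specimen chain-of-custody procedure absent → not met
2. certified medical technologists 2 < 4 → not met
3. condition 'performs genetic testing' holds; test menu absent → not met
4. professional liability coverage $2,575,000 < $2,600,000 → not met
5. biosafety cabinet certification 34 days ago vs limit 30 → not met
6. proficiency testing 557 days ago vs limit 540 → not met
7. quality-management plan absent → not met
Not met: 7 of 7

7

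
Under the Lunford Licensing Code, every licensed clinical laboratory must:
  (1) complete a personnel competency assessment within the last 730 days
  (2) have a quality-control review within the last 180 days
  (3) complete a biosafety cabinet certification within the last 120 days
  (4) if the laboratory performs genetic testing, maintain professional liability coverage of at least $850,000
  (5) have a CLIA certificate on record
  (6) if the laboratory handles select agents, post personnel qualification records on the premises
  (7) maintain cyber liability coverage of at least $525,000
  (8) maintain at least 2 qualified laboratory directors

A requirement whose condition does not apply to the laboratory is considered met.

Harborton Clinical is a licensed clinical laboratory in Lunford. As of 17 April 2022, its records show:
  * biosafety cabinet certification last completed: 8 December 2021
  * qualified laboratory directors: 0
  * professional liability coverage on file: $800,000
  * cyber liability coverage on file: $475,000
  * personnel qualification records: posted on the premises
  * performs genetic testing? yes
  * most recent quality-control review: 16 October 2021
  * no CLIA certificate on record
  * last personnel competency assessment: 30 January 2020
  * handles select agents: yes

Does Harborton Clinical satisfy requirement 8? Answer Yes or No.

No

8. qualified laboratory directors 0 < 2 → not met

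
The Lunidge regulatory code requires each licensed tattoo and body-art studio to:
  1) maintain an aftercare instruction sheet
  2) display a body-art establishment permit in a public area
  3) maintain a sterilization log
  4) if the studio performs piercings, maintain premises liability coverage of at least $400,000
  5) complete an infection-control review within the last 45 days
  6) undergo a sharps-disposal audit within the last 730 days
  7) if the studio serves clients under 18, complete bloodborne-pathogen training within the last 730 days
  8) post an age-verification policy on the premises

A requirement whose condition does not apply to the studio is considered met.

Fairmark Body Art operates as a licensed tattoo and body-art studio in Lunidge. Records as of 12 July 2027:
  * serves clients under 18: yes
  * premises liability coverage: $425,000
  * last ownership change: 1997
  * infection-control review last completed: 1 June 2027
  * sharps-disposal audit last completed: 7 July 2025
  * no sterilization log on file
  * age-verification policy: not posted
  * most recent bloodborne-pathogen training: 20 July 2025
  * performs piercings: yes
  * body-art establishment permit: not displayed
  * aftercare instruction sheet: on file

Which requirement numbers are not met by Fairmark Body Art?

1. aftercare instruction sheet present → met
2. body-art establishment permit absent → not met
3. sterilization log absent → not met
4. condition 'performs piercings' holds; premises liability coverage $425,000 ≥ $400,000 → met
5. infection-control review 41 days ago vs limit 45 → met
6. sharps-disposal audit 735 days ago vs limit 730 → not met
7. condition 'serves clients under 18' holds; bloodborne-pathogen training 722 days ago vs limit 730 → met
8. age-verification policy absent → not met
Not met: 2, 3, 6, 8

2, 3, 6, 8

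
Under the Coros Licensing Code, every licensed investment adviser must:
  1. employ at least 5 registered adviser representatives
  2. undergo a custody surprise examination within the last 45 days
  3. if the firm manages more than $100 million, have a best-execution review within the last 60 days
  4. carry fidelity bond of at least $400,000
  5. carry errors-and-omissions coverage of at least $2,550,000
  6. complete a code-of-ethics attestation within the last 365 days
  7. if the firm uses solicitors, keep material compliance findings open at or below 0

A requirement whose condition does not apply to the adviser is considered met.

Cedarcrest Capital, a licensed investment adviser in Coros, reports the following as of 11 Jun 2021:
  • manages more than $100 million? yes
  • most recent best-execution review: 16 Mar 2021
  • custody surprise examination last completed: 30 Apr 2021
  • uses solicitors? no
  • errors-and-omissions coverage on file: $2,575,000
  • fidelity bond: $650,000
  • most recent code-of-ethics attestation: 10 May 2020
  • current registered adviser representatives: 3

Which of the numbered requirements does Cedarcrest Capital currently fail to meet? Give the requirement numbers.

1. registered adviser representatives 3 < 5 → not met
2. custody surprise examination 42 days ago vs limit 45 → met
3. condition 'manages more than $100 million' holds; best-execution review 87 days ago vs limit 60 → not met
4. fidelity bond $650,000 ≥ $400,000 → met
5. errors-and-omissions coverage $2,575,000 ≥ $2,550,000 → met
6. code-of-ethics attestation 397 days ago vs limit 365 → not met
7. condition 'uses solicitors' does not hold → requirement n/a → met
Not met: 1, 3, 6

1, 3, 6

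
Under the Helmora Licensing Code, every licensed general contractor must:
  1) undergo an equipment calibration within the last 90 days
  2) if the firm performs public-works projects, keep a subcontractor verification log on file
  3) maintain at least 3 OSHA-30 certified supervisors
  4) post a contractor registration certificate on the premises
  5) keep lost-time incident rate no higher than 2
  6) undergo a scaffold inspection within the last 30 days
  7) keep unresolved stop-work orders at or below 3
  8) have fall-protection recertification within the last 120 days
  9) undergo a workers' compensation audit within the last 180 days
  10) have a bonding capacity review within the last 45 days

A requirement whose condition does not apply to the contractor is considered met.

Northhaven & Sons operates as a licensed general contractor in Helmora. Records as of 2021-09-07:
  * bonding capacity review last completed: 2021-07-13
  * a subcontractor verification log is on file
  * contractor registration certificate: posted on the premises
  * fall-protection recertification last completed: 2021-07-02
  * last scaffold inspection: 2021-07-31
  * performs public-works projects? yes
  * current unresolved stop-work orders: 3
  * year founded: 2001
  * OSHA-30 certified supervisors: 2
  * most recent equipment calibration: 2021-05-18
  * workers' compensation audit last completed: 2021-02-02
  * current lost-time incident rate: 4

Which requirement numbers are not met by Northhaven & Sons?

1, 3, 5, 6, 9, 10

1. equipment calibration 112 days ago vs limit 90 → not met
2. condition 'performs public-works projects' holds; subcontractor verification log present → met
3. OSHA-30 certified supervisors 2 < 3 → not met
4. contractor registration certificate present → met
5. lost-time incident rate 4 > 2 → not met
6. scaffold inspection 38 days ago vs limit 30 → not met
7. unresolved stop-work orders 3 ≤ 3 → met
8. fall-protection recertification 67 days ago vs limit 120 → met
9. workers' compensation audit 217 days ago vs limit 180 → not met
10. bonding capacity review 56 days ago vs limit 45 → not met
Not met: 1, 3, 5, 6, 9, 10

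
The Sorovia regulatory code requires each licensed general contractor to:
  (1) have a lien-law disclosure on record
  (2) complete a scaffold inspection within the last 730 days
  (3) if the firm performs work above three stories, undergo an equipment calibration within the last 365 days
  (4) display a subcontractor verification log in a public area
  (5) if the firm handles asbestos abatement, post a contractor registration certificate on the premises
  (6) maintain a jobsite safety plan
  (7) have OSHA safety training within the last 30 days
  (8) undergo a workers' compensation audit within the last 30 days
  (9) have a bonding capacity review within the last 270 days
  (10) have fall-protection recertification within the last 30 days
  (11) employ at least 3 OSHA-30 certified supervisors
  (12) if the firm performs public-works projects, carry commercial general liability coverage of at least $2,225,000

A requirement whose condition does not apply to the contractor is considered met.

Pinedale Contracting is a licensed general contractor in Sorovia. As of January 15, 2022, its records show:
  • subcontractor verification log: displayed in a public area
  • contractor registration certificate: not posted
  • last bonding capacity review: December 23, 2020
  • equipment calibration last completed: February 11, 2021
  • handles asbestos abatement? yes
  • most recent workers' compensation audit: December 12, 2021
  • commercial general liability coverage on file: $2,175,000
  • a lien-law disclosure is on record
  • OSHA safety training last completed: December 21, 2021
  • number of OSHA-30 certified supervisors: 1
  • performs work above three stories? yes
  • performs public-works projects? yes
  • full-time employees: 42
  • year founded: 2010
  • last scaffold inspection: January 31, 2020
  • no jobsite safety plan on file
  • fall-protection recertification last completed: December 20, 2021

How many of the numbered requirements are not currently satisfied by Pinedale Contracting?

1. lien-law disclosure present → met
2. scaffold inspection 715 days ago vs limit 730 → met
3. condition 'performs work above three stories' holds; equipment calibration 338 days ago vs limit 365 → met
4. subcontractor verification log present → met
5. condition 'handles asbestos abatement' holds; contractor registration certificate absent → not met
6. jobsite safety plan absent → not met
7. OSHA safety training 25 days ago vs limit 30 → met
8. workers' compensation audit 34 days ago vs limit 30 → not met
9. bonding capacity review 388 days ago vs limit 270 → not met
10. fall-protection recertification 26 days ago vs limit 30 → met
11. OSHA-30 certified supervisors 1 < 3 → not met
12. condition 'performs public-works projects' holds; commercial general liability coverage $2,175,000 < $2,225,000 → not met
Not met: 6 of 12

6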